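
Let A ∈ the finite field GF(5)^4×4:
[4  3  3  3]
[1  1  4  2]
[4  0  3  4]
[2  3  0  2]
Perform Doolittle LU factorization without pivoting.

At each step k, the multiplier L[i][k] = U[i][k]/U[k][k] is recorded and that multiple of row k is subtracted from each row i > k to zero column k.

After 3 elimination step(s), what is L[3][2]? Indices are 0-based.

k=0: U[0][0]=4
  eliminate (1,0): mult=4, new row 1: (0, 4, 2, 0); set L[1][0]=4
  eliminate (2,0): mult=1, new row 2: (0, 2, 0, 1); set L[2][0]=1
  eliminate (3,0): mult=3, new row 3: (0, 4, 1, 3); set L[3][0]=3
k=1: U[1][1]=4
  eliminate (2,1): mult=3, new row 2: (0, 0, 4, 1); set L[2][1]=3
  eliminate (3,1): mult=1, new row 3: (0, 0, 4, 3); set L[3][1]=1
k=2: U[2][2]=4
  eliminate (3,2): mult=1, new row 3: (0, 0, 0, 2); set L[3][2]=1

L[3][2] = 1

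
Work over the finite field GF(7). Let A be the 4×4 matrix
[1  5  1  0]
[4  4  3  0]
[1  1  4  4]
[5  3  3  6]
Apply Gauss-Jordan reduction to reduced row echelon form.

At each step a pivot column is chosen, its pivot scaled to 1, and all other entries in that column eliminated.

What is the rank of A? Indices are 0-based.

pivot(0,0)=1: scale R0 → (1, 5, 1, 0)
  clear (1,0): R1 −= (4)R0 → (0, 5, 6, 0)
  clear (2,0): R2 −= (1)R0 → (0, 3, 3, 4)
  clear (3,0): R3 −= (5)R0 → (0, 6, 5, 6)
pivot(1,1)=5: scale R1 → (0, 1, 4, 0)
  clear (0,1): R0 −= (5)R1 → (1, 0, 2, 0)
  clear (2,1): R2 −= (3)R1 → (0, 0, 5, 4)
  clear (3,1): R3 −= (6)R1 → (0, 0, 2, 6)
pivot(2,2)=5: scale R2 → (0, 0, 1, 5)
  clear (0,2): R0 −= (2)R2 → (1, 0, 0, 4)
  clear (1,2): R1 −= (4)R2 → (0, 1, 0, 1)
  clear (3,2): R3 −= (2)R2 → (0, 0, 0, 3)
pivot(3,3)=3: scale R3 → (0, 0, 0, 1)
  clear (0,3): R0 −= (4)R3 → (1, 0, 0, 0)
  clear (1,3): R1 −= (1)R3 → (0, 1, 0, 0)
  clear (2,3): R2 −= (5)R3 → (0, 0, 1, 0)

rank = 4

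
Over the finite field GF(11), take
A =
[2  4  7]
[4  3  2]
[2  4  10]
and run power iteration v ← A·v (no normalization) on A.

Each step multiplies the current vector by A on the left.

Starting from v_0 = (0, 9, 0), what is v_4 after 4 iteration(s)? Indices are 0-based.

v_4 = (7, 5, 0)

v_0 = (0, 9, 0).
v_1 = A·v_0 = (3, 5, 3).
v_2 = A·v_1 = (3, 0, 1).
v_3 = A·v_2 = (2, 3, 5).
v_4 = A·v_3 = (7, 5, 0).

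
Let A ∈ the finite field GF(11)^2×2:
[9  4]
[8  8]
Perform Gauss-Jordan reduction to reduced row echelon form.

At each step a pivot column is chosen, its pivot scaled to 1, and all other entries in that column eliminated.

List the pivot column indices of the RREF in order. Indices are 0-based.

pivot columns: 0, 1

step 1: normalize row 0 (÷9) = (1, 9)
  row 1: subtract 8×row0 = (0, 2)
step 2: normalize row 1 (÷2) = (0, 1)
  row 0: subtract 9×row1 = (1, 0)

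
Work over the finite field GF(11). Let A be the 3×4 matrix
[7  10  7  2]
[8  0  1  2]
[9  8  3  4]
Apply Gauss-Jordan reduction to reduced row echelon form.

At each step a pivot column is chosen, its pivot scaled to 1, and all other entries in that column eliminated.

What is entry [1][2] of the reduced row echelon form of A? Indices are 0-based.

M[1][2] = 9

step 1: normalize row 0 (÷7) = (1, 3, 1, 5)
  row 1: subtract 8×row0 = (0, 9, 4, 6)
  row 2: subtract 9×row0 = (0, 3, 5, 3)
step 2: normalize row 1 (÷9) = (0, 1, 9, 8)
  row 0: subtract 3×row1 = (1, 0, 7, 3)
  row 2: subtract 3×row1 = (0, 0, 0, 1)
skip col 2 (zero from row 2)
step 3: normalize row 2 (÷1) = (0, 0, 0, 1)
  row 0: subtract 3×row2 = (1, 0, 7, 0)
  row 1: subtract 8×row2 = (0, 1, 9, 0)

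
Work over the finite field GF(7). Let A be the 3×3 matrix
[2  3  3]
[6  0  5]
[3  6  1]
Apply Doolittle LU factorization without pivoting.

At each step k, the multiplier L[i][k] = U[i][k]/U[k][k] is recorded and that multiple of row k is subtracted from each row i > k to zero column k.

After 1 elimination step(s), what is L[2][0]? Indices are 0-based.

[col 0] pivot 2
  R1 -= 3*R0 → (0, 5, 3)  (L[1][0] := 3)
  R2 -= 5*R0 → (0, 5, 0)  (L[2][0] := 5)

L[2][0] = 5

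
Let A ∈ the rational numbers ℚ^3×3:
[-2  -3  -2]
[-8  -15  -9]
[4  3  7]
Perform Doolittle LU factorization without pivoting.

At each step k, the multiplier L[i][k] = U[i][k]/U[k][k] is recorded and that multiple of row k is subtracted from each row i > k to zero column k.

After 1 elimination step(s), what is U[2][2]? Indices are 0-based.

[col 0] pivot -2
  R1 -= 4*R0 → (0, -3, -1)  (L[1][0] := 4)
  R2 -= -2*R0 → (0, -3, 3)  (L[2][0] := -2)

U[2][2] = 3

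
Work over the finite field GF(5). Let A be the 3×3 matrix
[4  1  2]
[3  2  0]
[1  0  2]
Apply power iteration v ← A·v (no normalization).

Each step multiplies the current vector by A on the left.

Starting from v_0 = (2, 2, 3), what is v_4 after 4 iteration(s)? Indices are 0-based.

v_0 = (2, 2, 3).
v_1 = A·v_0 = (1, 0, 3).
v_2 = A·v_1 = (0, 3, 2).
v_3 = A·v_2 = (2, 1, 4).
v_4 = A·v_3 = (2, 3, 0).

v_4 = (2, 3, 0)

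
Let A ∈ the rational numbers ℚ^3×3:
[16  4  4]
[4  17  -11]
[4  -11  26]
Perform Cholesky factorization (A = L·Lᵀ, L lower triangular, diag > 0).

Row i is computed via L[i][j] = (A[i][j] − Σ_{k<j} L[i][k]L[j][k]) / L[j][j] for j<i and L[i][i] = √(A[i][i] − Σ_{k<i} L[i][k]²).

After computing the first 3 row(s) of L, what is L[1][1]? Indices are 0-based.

Step 1: L[0][0] = √(16) = 4.
  L[1][0] = (4) / L[0][0] = 1.
Step 2: L[1][1] = √(16) = 4.
  L[2][0] = (4) / L[0][0] = 1.
  L[2][1] = (-12) / L[1][1] = -3.
Step 3: L[2][2] = √(16) = 4.

L[1][1] = 4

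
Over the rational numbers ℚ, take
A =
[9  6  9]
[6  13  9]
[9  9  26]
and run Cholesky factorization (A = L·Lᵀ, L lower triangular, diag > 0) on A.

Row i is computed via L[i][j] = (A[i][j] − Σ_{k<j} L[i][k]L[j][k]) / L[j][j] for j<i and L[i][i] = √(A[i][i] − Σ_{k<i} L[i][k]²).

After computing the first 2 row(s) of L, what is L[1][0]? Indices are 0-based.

L[1][0] = 2

Step 1: L[0][0] = √(9) = 3.
  L[1][0] = (6) / L[0][0] = 2.
Step 2: L[1][1] = √(9) = 3.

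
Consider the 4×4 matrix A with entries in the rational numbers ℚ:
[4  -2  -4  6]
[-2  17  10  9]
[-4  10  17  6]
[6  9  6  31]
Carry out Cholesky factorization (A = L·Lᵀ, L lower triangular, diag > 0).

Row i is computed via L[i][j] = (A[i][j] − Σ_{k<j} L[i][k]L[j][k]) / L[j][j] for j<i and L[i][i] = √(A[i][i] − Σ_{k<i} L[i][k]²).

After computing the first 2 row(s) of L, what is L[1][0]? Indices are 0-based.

Step 1: L[0][0] = √(4) = 2.
  L[1][0] = (-2) / L[0][0] = -1.
Step 2: L[1][1] = √(16) = 4.

L[1][0] = -1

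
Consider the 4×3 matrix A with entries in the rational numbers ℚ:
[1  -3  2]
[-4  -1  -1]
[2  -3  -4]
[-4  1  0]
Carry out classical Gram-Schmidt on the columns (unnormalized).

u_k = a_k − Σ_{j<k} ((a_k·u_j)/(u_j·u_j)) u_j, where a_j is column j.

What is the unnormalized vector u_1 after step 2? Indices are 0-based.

u_1 = (-102/37, -73/37, -93/37, 1/37)

Step 1: u_0 = a_0 = (1, -4, 2, -4).
Step 2: u_1 = a_1 − (-9/37)·u_0 = (-102/37, -73/37, -93/37, 1/37).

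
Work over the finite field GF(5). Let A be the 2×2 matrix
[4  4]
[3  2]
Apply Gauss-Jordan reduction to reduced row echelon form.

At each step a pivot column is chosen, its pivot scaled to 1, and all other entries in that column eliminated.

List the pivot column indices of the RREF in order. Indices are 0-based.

pivot columns: 0, 1

step 1: normalize row 0 (÷4) = (1, 1)
  row 1: subtract 3×row0 = (0, 4)
step 2: normalize row 1 (÷4) = (0, 1)
  row 0: subtract 1×row1 = (1, 0)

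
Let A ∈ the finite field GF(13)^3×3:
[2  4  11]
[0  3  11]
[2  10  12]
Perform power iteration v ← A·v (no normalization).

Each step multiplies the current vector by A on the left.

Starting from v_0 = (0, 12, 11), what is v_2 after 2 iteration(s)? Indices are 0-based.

v_2 = (7, 6, 5)

v_0 = (0, 12, 11).
v_1 = A·v_0 = (0, 1, 5).
v_2 = A·v_1 = (7, 6, 5).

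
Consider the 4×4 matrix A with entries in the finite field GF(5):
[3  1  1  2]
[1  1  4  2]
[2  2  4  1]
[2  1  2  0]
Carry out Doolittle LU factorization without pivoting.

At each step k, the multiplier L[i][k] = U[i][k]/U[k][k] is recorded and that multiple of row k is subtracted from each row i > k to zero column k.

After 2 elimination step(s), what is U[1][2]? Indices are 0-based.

U[1][2] = 2

k=0: U[0][0]=3
  eliminate (1,0): mult=2, new row 1: (0, 4, 2, 3); set L[1][0]=2
  eliminate (2,0): mult=4, new row 2: (0, 3, 0, 3); set L[2][0]=4
  eliminate (3,0): mult=4, new row 3: (0, 2, 3, 2); set L[3][0]=4
k=1: U[1][1]=4
  eliminate (2,1): mult=2, new row 2: (0, 0, 1, 2); set L[2][1]=2
  eliminate (3,1): mult=3, new row 3: (0, 0, 2, 3); set L[3][1]=3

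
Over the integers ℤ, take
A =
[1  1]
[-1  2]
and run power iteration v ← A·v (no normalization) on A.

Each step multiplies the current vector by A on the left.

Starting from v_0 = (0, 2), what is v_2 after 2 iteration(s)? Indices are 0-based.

v_0 = (0, 2).
v_1 = A·v_0 = (2, 4).
v_2 = A·v_1 = (6, 6).

v_2 = (6, 6)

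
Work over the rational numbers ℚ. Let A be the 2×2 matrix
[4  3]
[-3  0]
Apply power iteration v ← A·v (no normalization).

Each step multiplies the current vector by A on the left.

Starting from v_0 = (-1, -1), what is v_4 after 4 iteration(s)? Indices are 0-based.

v_4 = (119, 39)

v_0 = (-1, -1).
v_1 = A·v_0 = (-7, 3).
v_2 = A·v_1 = (-19, 21).
v_3 = A·v_2 = (-13, 57).
v_4 = A·v_3 = (119, 39).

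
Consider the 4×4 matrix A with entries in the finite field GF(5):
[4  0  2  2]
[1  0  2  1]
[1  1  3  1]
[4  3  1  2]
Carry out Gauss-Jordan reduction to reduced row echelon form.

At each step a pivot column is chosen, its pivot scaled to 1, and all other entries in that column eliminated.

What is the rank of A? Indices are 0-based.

rank = 4

step 1: normalize row 0 (÷4) = (1, 0, 3, 3)
  row 1: subtract 1×row0 = (0, 0, 4, 3)
  row 2: subtract 1×row0 = (0, 1, 0, 3)
  row 3: subtract 4×row0 = (0, 3, 4, 0)
step 2: exchange rows 1,2
step 2: normalize row 1 (÷1) = (0, 1, 0, 3)
  row 3: subtract 3×row1 = (0, 0, 4, 1)
step 3: normalize row 2 (÷4) = (0, 0, 1, 2)
  row 0: subtract 3×row2 = (1, 0, 0, 2)
  row 3: subtract 4×row2 = (0, 0, 0, 3)
step 4: normalize row 3 (÷3) = (0, 0, 0, 1)
  row 0: subtract 2×row3 = (1, 0, 0, 0)
  row 1: subtract 3×row3 = (0, 1, 0, 0)
  row 2: subtract 2×row3 = (0, 0, 1, 0)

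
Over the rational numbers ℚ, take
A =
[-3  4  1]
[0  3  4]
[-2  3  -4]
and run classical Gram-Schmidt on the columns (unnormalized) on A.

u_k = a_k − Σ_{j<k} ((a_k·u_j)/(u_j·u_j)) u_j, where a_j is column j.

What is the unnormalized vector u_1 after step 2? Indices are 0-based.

Step 1: u_0 = a_0 = (-3, 0, -2).
Step 2: u_1 = a_1 − (-18/13)·u_0 = (-2/13, 3, 3/13).

u_1 = (-2/13, 3, 3/13)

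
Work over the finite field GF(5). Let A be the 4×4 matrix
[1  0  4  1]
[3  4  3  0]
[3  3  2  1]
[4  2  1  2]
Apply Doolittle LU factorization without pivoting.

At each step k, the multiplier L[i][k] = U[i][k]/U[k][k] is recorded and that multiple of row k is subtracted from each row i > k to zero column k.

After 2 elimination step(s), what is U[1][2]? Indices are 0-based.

[col 0] pivot 1
  R1 -= 3*R0 → (0, 4, 1, 2)  (L[1][0] := 3)
  R2 -= 3*R0 → (0, 3, 0, 3)  (L[2][0] := 3)
  R3 -= 4*R0 → (0, 2, 0, 3)  (L[3][0] := 4)
[col 1] pivot 4
  R2 -= 2*R1 → (0, 0, 3, 4)  (L[2][1] := 2)
  R3 -= 3*R1 → (0, 0, 2, 2)  (L[3][1] := 3)

U[1][2] = 1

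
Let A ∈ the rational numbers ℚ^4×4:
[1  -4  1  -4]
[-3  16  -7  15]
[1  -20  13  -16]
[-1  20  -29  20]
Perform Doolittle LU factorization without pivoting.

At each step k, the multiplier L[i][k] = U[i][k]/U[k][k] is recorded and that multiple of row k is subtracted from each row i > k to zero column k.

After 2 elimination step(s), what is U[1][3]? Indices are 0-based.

U[1][3] = 3

k=0: U[0][0]=1
  eliminate (1,0): mult=-3, new row 1: (0, 4, -4, 3); set L[1][0]=-3
  eliminate (2,0): mult=1, new row 2: (0, -16, 12, -12); set L[2][0]=1
  eliminate (3,0): mult=-1, new row 3: (0, 16, -28, 16); set L[3][0]=-1
k=1: U[1][1]=4
  eliminate (2,1): mult=-4, new row 2: (0, 0, -4, 0); set L[2][1]=-4
  eliminate (3,1): mult=4, new row 3: (0, 0, -12, 4); set L[3][1]=4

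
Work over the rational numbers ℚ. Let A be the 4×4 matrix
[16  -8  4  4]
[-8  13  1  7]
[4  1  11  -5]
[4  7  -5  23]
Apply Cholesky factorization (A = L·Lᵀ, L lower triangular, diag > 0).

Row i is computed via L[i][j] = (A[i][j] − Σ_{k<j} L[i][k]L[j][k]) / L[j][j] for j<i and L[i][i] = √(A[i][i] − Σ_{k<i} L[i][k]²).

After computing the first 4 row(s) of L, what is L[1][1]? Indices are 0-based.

L[1][1] = 3

Step 1: L[0][0] = √(16) = 4.
  L[1][0] = (-8) / L[0][0] = -2.
Step 2: L[1][1] = √(9) = 3.
  L[2][0] = (4) / L[0][0] = 1.
  L[2][1] = (3) / L[1][1] = 1.
Step 3: L[2][2] = √(9) = 3.
  L[3][0] = (4) / L[0][0] = 1.
  L[3][1] = (9) / L[1][1] = 3.
  L[3][2] = (-9) / L[2][2] = -3.
Step 4: L[3][3] = √(4) = 2.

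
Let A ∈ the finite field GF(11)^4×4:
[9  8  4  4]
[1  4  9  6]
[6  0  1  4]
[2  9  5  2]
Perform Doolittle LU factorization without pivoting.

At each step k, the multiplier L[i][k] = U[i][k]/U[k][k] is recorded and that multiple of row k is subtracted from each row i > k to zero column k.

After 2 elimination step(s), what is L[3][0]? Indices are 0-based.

k=0: U[0][0]=9
  eliminate (1,0): mult=5, new row 1: (0, 8, 0, 8); set L[1][0]=5
  eliminate (2,0): mult=8, new row 2: (0, 2, 2, 5); set L[2][0]=8
  eliminate (3,0): mult=10, new row 3: (0, 6, 9, 6); set L[3][0]=10
k=1: U[1][1]=8
  eliminate (2,1): mult=3, new row 2: (0, 0, 2, 3); set L[2][1]=3
  eliminate (3,1): mult=9, new row 3: (0, 0, 9, 0); set L[3][1]=9

L[3][0] = 10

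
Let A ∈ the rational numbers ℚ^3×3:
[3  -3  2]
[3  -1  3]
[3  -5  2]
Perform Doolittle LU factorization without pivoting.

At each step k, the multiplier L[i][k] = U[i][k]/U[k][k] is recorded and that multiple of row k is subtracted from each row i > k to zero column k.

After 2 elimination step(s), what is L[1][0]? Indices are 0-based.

L[1][0] = 1

[col 0] pivot 3
  R1 -= 1*R0 → (0, 2, 1)  (L[1][0] := 1)
  R2 -= 1*R0 → (0, -2, 0)  (L[2][0] := 1)
[col 1] pivot 2
  R2 -= -1*R1 → (0, 0, 1)  (L[2][1] := -1)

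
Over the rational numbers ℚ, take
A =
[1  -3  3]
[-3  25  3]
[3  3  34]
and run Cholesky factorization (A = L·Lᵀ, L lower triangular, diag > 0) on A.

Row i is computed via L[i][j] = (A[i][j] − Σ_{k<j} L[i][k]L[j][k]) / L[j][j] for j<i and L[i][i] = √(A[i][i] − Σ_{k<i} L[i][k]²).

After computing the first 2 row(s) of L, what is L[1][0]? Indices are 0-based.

Step 1: L[0][0] = √(1) = 1.
  L[1][0] = (-3) / L[0][0] = -3.
Step 2: L[1][1] = √(16) = 4.

L[1][0] = -3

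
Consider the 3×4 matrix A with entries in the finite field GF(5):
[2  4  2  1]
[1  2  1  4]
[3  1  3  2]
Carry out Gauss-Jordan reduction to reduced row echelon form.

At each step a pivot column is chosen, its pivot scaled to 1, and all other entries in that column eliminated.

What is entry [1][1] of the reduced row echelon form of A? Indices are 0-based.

step 1: normalize row 0 (÷2) = (1, 2, 1, 3)
  row 1: subtract 1×row0 = (0, 0, 0, 1)
  row 2: subtract 3×row0 = (0, 0, 0, 3)
skip col 1 (zero from row 1)
skip col 2 (zero from row 1)
step 2: normalize row 1 (÷1) = (0, 0, 0, 1)
  row 0: subtract 3×row1 = (1, 2, 1, 0)
  row 2: subtract 3×row1 = (0, 0, 0, 0)

M[1][1] = 0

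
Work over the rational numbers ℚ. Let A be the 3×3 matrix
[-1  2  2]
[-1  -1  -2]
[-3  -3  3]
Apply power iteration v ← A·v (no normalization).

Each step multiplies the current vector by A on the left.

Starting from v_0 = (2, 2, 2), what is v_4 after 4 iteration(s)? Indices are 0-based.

v_0 = (2, 2, 2).
v_1 = A·v_0 = (6, -8, -6).
v_2 = A·v_1 = (-34, 14, -12).
v_3 = A·v_2 = (38, 44, 24).
v_4 = A·v_3 = (98, -130, -174).

v_4 = (98, -130, -174)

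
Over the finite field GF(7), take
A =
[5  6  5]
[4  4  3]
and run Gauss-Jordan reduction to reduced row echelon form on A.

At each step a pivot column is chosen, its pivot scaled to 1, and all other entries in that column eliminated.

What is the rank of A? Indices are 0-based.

pivot(0,0)=5: scale R0 → (1, 4, 1)
  clear (1,0): R1 −= (4)R0 → (0, 2, 6)
pivot(1,1)=2: scale R1 → (0, 1, 3)
  clear (0,1): R0 −= (4)R1 → (1, 0, 3)

rank = 2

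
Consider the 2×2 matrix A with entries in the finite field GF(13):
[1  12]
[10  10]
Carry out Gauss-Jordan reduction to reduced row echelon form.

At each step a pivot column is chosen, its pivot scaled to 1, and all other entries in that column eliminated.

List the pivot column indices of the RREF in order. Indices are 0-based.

pivot columns: 0, 1

step 1: normalize row 0 (÷1) = (1, 12)
  row 1: subtract 10×row0 = (0, 7)
step 2: normalize row 1 (÷7) = (0, 1)
  row 0: subtract 12×row1 = (1, 0)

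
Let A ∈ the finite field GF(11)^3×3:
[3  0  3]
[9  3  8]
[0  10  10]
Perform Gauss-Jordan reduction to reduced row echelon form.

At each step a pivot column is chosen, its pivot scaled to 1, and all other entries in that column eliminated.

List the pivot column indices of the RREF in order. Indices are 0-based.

pivot columns: 0, 1, 2

pivot(0,0)=3: scale R0 → (1, 0, 1)
  clear (1,0): R1 −= (9)R0 → (0, 3, 10)
pivot(1,1)=3: scale R1 → (0, 1, 7)
  clear (2,1): R2 −= (10)R1 → (0, 0, 6)
pivot(2,2)=6: scale R2 → (0, 0, 1)
  clear (0,2): R0 −= (1)R2 → (1, 0, 0)
  clear (1,2): R1 −= (7)R2 → (0, 1, 0)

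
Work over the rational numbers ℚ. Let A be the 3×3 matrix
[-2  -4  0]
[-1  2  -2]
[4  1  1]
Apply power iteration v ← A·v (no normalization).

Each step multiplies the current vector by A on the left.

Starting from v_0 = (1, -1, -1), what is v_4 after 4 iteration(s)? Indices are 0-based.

v_0 = (1, -1, -1).
v_1 = A·v_0 = (2, -1, 2).
v_2 = A·v_1 = (0, -8, 9).
v_3 = A·v_2 = (32, -34, 1).
v_4 = A·v_3 = (72, -102, 95).

v_4 = (72, -102, 95)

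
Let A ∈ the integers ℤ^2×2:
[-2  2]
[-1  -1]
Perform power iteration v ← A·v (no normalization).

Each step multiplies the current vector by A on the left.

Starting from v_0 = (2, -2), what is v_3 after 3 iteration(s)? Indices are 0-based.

v_3 = (-16, -24)

v_0 = (2, -2).
v_1 = A·v_0 = (-8, 0).
v_2 = A·v_1 = (16, 8).
v_3 = A·v_2 = (-16, -24).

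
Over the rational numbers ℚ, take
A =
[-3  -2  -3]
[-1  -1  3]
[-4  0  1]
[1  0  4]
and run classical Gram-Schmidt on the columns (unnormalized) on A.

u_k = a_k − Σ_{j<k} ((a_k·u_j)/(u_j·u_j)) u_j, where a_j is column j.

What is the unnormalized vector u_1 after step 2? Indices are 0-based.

Step 1: u_0 = a_0 = (-3, -1, -4, 1).
Step 2: u_1 = a_1 − (7/27)·u_0 = (-11/9, -20/27, 28/27, -7/27).

u_1 = (-11/9, -20/27, 28/27, -7/27)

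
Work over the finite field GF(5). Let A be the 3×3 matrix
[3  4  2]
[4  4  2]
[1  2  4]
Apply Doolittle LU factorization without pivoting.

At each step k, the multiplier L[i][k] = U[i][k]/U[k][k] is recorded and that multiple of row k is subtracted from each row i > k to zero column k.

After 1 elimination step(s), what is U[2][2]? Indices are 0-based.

[col 0] pivot 3
  R1 -= 3*R0 → (0, 2, 1)  (L[1][0] := 3)
  R2 -= 2*R0 → (0, 4, 0)  (L[2][0] := 2)

U[2][2] = 0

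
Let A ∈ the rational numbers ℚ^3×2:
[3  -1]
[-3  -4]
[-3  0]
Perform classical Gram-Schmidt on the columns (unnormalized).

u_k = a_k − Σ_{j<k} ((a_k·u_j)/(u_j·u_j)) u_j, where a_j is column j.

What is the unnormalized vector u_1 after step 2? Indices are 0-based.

Step 1: u_0 = a_0 = (3, -3, -3).
Step 2: u_1 = a_1 − (1/3)·u_0 = (-2, -3, 1).

u_1 = (-2, -3, 1)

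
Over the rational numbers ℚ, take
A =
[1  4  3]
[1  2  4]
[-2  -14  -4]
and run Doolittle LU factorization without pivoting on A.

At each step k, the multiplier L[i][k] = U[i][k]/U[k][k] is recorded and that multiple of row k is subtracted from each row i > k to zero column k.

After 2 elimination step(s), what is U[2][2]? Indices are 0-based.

[col 0] pivot 1
  R1 -= 1*R0 → (0, -2, 1)  (L[1][0] := 1)
  R2 -= -2*R0 → (0, -6, 2)  (L[2][0] := -2)
[col 1] pivot -2
  R2 -= 3*R1 → (0, 0, -1)  (L[2][1] := 3)

U[2][2] = -1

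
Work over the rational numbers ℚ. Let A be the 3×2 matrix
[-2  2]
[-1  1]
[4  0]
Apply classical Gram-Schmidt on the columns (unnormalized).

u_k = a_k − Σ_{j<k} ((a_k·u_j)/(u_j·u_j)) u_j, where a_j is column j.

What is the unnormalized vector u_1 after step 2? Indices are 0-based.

Step 1: u_0 = a_0 = (-2, -1, 4).
Step 2: u_1 = a_1 − (-5/21)·u_0 = (32/21, 16/21, 20/21).

u_1 = (32/21, 16/21, 20/21)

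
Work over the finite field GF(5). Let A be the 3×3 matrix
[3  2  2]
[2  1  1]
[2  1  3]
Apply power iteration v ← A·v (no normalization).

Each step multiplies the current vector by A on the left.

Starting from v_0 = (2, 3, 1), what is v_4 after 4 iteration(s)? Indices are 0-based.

v_0 = (2, 3, 1).
v_1 = A·v_0 = (4, 3, 0).
v_2 = A·v_1 = (3, 1, 1).
v_3 = A·v_2 = (3, 3, 0).
v_4 = A·v_3 = (0, 4, 4).

v_4 = (0, 4, 4)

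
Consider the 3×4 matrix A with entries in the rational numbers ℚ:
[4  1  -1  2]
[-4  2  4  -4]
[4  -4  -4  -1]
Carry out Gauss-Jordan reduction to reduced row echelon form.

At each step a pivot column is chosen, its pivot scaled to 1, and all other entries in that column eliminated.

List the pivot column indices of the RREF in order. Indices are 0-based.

[1] R0 /= 4  ⇒  (1, 1/4, -1/4, 1/2)
     R1 -= -4·R0  ⇒  (0, 3, 3, -2)
     R2 -= 4·R0  ⇒  (0, -5, -3, -3)
[2] R1 /= 3  ⇒  (0, 1, 1, -2/3)
     R0 -= 1/4·R1  ⇒  (1, 0, -1/2, 2/3)
     R2 -= -5·R1  ⇒  (0, 0, 2, -19/3)
[3] R2 /= 2  ⇒  (0, 0, 1, -19/6)
     R0 -= -1/2·R2  ⇒  (1, 0, 0, -11/12)
     R1 -= 1·R2  ⇒  (0, 1, 0, 5/2)

pivot columns: 0, 1, 2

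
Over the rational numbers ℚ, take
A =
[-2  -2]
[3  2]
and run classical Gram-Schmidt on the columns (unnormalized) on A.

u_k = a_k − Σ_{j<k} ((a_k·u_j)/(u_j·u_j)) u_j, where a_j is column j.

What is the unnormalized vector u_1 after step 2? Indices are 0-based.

u_1 = (-6/13, -4/13)

Step 1: u_0 = a_0 = (-2, 3).
Step 2: u_1 = a_1 − (10/13)·u_0 = (-6/13, -4/13).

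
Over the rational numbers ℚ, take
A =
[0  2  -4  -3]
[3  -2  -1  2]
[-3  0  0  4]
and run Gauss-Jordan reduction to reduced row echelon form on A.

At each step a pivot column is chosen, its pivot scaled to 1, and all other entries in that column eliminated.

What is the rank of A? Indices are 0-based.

rank = 3

pivot(0,0): swap R0↔R1
pivot(0,0)=3: scale R0 → (1, -2/3, -1/3, 2/3)
  clear (2,0): R2 −= (-3)R0 → (0, -2, -1, 6)
pivot(1,1)=2: scale R1 → (0, 1, -2, -3/2)
  clear (0,1): R0 −= (-2/3)R1 → (1, 0, -5/3, -1/3)
  clear (2,1): R2 −= (-2)R1 → (0, 0, -5, 3)
pivot(2,2)=-5: scale R2 → (0, 0, 1, -3/5)
  clear (0,2): R0 −= (-5/3)R2 → (1, 0, 0, -4/3)
  clear (1,2): R1 −= (-2)R2 → (0, 1, 0, -27/10)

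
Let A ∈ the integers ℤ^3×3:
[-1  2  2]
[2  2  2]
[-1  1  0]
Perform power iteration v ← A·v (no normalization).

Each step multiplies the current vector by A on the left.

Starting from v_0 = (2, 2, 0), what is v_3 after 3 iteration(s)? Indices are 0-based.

v_0 = (2, 2, 0).
v_1 = A·v_0 = (2, 8, 0).
v_2 = A·v_1 = (14, 20, 6).
v_3 = A·v_2 = (38, 80, 6).

v_3 = (38, 80, 6)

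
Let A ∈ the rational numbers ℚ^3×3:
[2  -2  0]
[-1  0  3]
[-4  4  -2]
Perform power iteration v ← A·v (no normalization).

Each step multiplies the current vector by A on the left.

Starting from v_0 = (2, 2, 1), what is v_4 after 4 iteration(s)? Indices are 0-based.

v_4 = (-36, -104, 136)

v_0 = (2, 2, 1).
v_1 = A·v_0 = (0, 1, -2).
v_2 = A·v_1 = (-2, -6, 8).
v_3 = A·v_2 = (8, 26, -32).
v_4 = A·v_3 = (-36, -104, 136).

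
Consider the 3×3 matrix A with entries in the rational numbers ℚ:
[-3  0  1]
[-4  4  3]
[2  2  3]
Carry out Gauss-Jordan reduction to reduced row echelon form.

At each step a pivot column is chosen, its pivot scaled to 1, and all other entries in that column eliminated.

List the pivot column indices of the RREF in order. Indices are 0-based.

step 1: normalize row 0 (÷-3) = (1, 0, -1/3)
  row 1: subtract -4×row0 = (0, 4, 5/3)
  row 2: subtract 2×row0 = (0, 2, 11/3)
step 2: normalize row 1 (÷4) = (0, 1, 5/12)
  row 2: subtract 2×row1 = (0, 0, 17/6)
step 3: normalize row 2 (÷17/6) = (0, 0, 1)
  row 0: subtract -1/3×row2 = (1, 0, 0)
  row 1: subtract 5/12×row2 = (0, 1, 0)

pivot columns: 0, 1, 2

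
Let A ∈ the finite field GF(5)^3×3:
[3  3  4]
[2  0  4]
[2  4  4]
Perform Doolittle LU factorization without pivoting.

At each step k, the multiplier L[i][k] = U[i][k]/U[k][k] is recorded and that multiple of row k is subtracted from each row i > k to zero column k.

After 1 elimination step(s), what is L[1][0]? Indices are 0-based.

[col 0] pivot 3
  R1 -= 4*R0 → (0, 3, 3)  (L[1][0] := 4)
  R2 -= 4*R0 → (0, 2, 3)  (L[2][0] := 4)

L[1][0] = 4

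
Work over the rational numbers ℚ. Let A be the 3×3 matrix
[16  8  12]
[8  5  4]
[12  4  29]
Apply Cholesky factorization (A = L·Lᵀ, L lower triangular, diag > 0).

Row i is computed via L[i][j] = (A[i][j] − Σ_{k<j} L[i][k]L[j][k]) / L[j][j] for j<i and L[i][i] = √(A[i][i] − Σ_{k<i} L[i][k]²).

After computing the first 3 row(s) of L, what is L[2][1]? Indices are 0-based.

L[2][1] = -2

Step 1: L[0][0] = √(16) = 4.
  L[1][0] = (8) / L[0][0] = 2.
Step 2: L[1][1] = √(1) = 1.
  L[2][0] = (12) / L[0][0] = 3.
  L[2][1] = (-2) / L[1][1] = -2.
Step 3: L[2][2] = √(16) = 4.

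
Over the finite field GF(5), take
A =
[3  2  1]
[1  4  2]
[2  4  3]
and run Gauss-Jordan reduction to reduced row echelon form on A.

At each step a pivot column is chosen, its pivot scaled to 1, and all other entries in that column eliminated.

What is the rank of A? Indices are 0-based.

[1] R0 /= 3  ⇒  (1, 4, 2)
     R1 -= 1·R0  ⇒  (0, 0, 0)
     R2 -= 2·R0  ⇒  (0, 1, 4)
[2] R1 <-> R2
[2] R1 /= 1  ⇒  (0, 1, 4)
     R0 -= 4·R1  ⇒  (1, 0, 1)
column 2 empty below row 2

rank = 2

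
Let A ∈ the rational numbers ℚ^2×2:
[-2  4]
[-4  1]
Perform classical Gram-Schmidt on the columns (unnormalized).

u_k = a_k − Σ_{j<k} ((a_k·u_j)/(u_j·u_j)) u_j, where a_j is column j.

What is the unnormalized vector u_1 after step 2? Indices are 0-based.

u_1 = (14/5, -7/5)

Step 1: u_0 = a_0 = (-2, -4).
Step 2: u_1 = a_1 − (-3/5)·u_0 = (14/5, -7/5).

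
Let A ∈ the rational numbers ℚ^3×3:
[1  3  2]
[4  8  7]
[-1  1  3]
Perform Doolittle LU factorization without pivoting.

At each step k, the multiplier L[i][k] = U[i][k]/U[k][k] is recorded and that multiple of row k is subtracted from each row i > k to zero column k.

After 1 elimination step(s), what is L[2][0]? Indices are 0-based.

[col 0] pivot 1
  R1 -= 4*R0 → (0, -4, -1)  (L[1][0] := 4)
  R2 -= -1*R0 → (0, 4, 5)  (L[2][0] := -1)

L[2][0] = -1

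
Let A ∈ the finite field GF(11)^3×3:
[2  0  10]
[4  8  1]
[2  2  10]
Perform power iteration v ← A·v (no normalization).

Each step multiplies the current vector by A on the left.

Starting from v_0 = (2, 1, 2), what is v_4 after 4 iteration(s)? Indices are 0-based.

v_0 = (2, 1, 2).
v_1 = A·v_0 = (2, 7, 4).
v_2 = A·v_1 = (0, 2, 3).
v_3 = A·v_2 = (8, 8, 1).
v_4 = A·v_3 = (4, 9, 9).

v_4 = (4, 9, 9)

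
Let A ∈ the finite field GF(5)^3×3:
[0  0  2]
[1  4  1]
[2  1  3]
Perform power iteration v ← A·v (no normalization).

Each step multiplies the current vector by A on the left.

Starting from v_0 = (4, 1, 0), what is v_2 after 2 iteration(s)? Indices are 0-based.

v_2 = (3, 1, 0)

v_0 = (4, 1, 0).
v_1 = A·v_0 = (0, 3, 4).
v_2 = A·v_1 = (3, 1, 0).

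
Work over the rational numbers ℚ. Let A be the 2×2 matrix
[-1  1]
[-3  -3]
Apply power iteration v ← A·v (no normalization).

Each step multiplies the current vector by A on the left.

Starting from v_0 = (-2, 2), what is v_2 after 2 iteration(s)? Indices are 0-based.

v_2 = (-4, -12)

v_0 = (-2, 2).
v_1 = A·v_0 = (4, 0).
v_2 = A·v_1 = (-4, -12).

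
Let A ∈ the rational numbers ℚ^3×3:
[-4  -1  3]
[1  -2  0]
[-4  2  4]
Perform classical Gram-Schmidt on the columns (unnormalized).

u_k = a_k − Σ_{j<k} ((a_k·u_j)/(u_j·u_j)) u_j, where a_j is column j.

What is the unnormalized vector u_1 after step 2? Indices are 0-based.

Step 1: u_0 = a_0 = (-4, 1, -4).
Step 2: u_1 = a_1 − (-2/11)·u_0 = (-19/11, -20/11, 14/11).

u_1 = (-19/11, -20/11, 14/11)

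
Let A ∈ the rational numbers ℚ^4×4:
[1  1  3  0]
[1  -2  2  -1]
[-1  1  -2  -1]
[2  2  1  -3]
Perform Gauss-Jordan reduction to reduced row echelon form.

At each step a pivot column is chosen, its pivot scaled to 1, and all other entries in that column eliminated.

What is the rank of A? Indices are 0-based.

rank = 4

pivot(0,0)=1: scale R0 → (1, 1, 3, 0)
  clear (1,0): R1 −= (1)R0 → (0, -3, -1, -1)
  clear (2,0): R2 −= (-1)R0 → (0, 2, 1, -1)
  clear (3,0): R3 −= (2)R0 → (0, 0, -5, -3)
pivot(1,1)=-3: scale R1 → (0, 1, 1/3, 1/3)
  clear (0,1): R0 −= (1)R1 → (1, 0, 8/3, -1/3)
  clear (2,1): R2 −= (2)R1 → (0, 0, 1/3, -5/3)
pivot(2,2)=1/3: scale R2 → (0, 0, 1, -5)
  clear (0,2): R0 −= (8/3)R2 → (1, 0, 0, 13)
  clear (1,2): R1 −= (1/3)R2 → (0, 1, 0, 2)
  clear (3,2): R3 −= (-5)R2 → (0, 0, 0, -28)
pivot(3,3)=-28: scale R3 → (0, 0, 0, 1)
  clear (0,3): R0 −= (13)R3 → (1, 0, 0, 0)
  clear (1,3): R1 −= (2)R3 → (0, 1, 0, 0)
  clear (2,3): R2 −= (-5)R3 → (0, 0, 1, 0)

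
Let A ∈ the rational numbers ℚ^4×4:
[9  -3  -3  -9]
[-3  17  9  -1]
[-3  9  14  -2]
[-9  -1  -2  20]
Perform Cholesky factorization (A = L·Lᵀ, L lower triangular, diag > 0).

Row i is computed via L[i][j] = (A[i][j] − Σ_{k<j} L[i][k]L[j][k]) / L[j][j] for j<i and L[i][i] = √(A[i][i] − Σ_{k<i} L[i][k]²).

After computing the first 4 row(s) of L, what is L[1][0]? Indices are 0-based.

Step 1: L[0][0] = √(9) = 3.
  L[1][0] = (-3) / L[0][0] = -1.
Step 2: L[1][1] = √(16) = 4.
  L[2][0] = (-3) / L[0][0] = -1.
  L[2][1] = (8) / L[1][1] = 2.
Step 3: L[2][2] = √(9) = 3.
  L[3][0] = (-9) / L[0][0] = -3.
  L[3][1] = (-4) / L[1][1] = -1.
  L[3][2] = (-3) / L[2][2] = -1.
Step 4: L[3][3] = √(9) = 3.

L[1][0] = -1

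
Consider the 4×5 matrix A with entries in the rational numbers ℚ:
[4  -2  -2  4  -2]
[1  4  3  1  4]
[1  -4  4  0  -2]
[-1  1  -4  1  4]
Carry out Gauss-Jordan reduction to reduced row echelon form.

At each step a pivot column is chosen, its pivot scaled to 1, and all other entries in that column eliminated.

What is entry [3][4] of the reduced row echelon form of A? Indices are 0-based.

M[3][4] = 283/86

pivot(0,0)=4: scale R0 → (1, -1/2, -1/2, 1, -1/2)
  clear (1,0): R1 −= (1)R0 → (0, 9/2, 7/2, 0, 9/2)
  clear (2,0): R2 −= (1)R0 → (0, -7/2, 9/2, -1, -3/2)
  clear (3,0): R3 −= (-1)R0 → (0, 1/2, -9/2, 2, 7/2)
pivot(1,1)=9/2: scale R1 → (0, 1, 7/9, 0, 1)
  clear (0,1): R0 −= (-1/2)R1 → (1, 0, -1/9, 1, 0)
  clear (2,1): R2 −= (-7/2)R1 → (0, 0, 65/9, -1, 2)
  clear (3,1): R3 −= (1/2)R1 → (0, 0, -44/9, 2, 3)
pivot(2,2)=65/9: scale R2 → (0, 0, 1, -9/65, 18/65)
  clear (0,2): R0 −= (-1/9)R2 → (1, 0, 0, 64/65, 2/65)
  clear (1,2): R1 −= (7/9)R2 → (0, 1, 0, 7/65, 51/65)
  clear (3,2): R3 −= (-44/9)R2 → (0, 0, 0, 86/65, 283/65)
pivot(3,3)=86/65: scale R3 → (0, 0, 0, 1, 283/86)
  clear (0,3): R0 −= (64/65)R3 → (1, 0, 0, 0, -138/43)
  clear (1,3): R1 −= (7/65)R3 → (0, 1, 0, 0, 37/86)
  clear (2,3): R2 −= (-9/65)R3 → (0, 0, 1, 0, 63/86)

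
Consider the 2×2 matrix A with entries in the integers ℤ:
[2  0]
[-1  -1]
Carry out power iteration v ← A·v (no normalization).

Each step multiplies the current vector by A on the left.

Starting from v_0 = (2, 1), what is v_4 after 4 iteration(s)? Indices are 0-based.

v_0 = (2, 1).
v_1 = A·v_0 = (4, -3).
v_2 = A·v_1 = (8, -1).
v_3 = A·v_2 = (16, -7).
v_4 = A·v_3 = (32, -9).

v_4 = (32, -9)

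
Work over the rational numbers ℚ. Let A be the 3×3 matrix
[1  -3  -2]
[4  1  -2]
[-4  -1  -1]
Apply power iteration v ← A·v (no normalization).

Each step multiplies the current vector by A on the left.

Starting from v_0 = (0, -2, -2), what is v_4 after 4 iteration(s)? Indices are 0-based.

v_4 = (-400, -2, -82)

v_0 = (0, -2, -2).
v_1 = A·v_0 = (10, 2, 4).
v_2 = A·v_1 = (-4, 34, -46).
v_3 = A·v_2 = (-14, 110, 28).
v_4 = A·v_3 = (-400, -2, -82).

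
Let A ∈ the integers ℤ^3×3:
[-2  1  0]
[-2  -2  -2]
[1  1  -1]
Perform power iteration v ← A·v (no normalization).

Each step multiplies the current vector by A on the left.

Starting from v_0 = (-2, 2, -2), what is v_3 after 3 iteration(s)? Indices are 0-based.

v_3 = (-8, 48, -40)

v_0 = (-2, 2, -2).
v_1 = A·v_0 = (6, 4, 2).
v_2 = A·v_1 = (-8, -24, 8).
v_3 = A·v_2 = (-8, 48, -40).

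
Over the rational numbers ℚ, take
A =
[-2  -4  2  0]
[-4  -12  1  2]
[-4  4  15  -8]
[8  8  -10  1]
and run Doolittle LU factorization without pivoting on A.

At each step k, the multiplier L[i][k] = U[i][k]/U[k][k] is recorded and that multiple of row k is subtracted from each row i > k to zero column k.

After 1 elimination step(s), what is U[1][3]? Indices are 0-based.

[col 0] pivot -2
  R1 -= 2*R0 → (0, -4, -3, 2)  (L[1][0] := 2)
  R2 -= 2*R0 → (0, 12, 11, -8)  (L[2][0] := 2)
  R3 -= -4*R0 → (0, -8, -2, 1)  (L[3][0] := -4)

U[1][3] = 2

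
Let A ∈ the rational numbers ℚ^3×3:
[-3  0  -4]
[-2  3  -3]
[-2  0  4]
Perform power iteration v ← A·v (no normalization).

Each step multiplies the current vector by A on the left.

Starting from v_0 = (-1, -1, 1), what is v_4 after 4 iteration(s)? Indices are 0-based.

v_4 = (-461, -716, 666)

v_0 = (-1, -1, 1).
v_1 = A·v_0 = (-1, -4, 6).
v_2 = A·v_1 = (-21, -28, 26).
v_3 = A·v_2 = (-41, -120, 146).
v_4 = A·v_3 = (-461, -716, 666).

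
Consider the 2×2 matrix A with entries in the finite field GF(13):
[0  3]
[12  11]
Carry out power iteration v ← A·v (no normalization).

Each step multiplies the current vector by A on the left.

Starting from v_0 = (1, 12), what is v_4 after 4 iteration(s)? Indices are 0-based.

v_4 = (11, 7)

v_0 = (1, 12).
v_1 = A·v_0 = (10, 1).
v_2 = A·v_1 = (3, 1).
v_3 = A·v_2 = (3, 8).
v_4 = A·v_3 = (11, 7).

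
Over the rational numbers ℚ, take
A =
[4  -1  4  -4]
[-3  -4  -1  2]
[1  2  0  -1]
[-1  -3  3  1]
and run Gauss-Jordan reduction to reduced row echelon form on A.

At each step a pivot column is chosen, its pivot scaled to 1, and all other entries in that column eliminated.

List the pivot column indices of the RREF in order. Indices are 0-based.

step 1: normalize row 0 (÷4) = (1, -1/4, 1, -1)
  row 1: subtract -3×row0 = (0, -19/4, 2, -1)
  row 2: subtract 1×row0 = (0, 9/4, -1, 0)
  row 3: subtract -1×row0 = (0, -13/4, 4, 0)
step 2: normalize row 1 (÷-19/4) = (0, 1, -8/19, 4/19)
  row 0: subtract -1/4×row1 = (1, 0, 17/19, -18/19)
  row 2: subtract 9/4×row1 = (0, 0, -1/19, -9/19)
  row 3: subtract -13/4×row1 = (0, 0, 50/19, 13/19)
step 3: normalize row 2 (÷-1/19) = (0, 0, 1, 9)
  row 0: subtract 17/19×row2 = (1, 0, 0, -9)
  row 1: subtract -8/19×row2 = (0, 1, 0, 4)
  row 3: subtract 50/19×row2 = (0, 0, 0, -23)
step 4: normalize row 3 (÷-23) = (0, 0, 0, 1)
  row 0: subtract -9×row3 = (1, 0, 0, 0)
  row 1: subtract 4×row3 = (0, 1, 0, 0)
  row 2: subtract 9×row3 = (0, 0, 1, 0)

pivot columns: 0, 1, 2, 3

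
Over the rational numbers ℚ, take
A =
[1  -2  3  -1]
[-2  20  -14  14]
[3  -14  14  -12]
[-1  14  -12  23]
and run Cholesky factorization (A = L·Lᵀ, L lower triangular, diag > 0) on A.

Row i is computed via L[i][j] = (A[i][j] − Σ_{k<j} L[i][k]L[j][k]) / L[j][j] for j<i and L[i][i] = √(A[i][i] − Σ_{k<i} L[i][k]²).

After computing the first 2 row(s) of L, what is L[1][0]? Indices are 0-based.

Step 1: L[0][0] = √(1) = 1.
  L[1][0] = (-2) / L[0][0] = -2.
Step 2: L[1][1] = √(16) = 4.

L[1][0] = -2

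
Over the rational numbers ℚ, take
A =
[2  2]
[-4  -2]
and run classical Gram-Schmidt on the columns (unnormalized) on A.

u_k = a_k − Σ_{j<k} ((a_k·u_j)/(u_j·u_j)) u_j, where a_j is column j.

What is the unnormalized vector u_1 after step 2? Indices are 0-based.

u_1 = (4/5, 2/5)

Step 1: u_0 = a_0 = (2, -4).
Step 2: u_1 = a_1 − (3/5)·u_0 = (4/5, 2/5).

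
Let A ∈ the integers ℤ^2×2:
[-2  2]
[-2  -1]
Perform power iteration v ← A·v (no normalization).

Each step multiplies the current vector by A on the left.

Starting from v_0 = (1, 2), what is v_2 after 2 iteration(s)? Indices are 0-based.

v_0 = (1, 2).
v_1 = A·v_0 = (2, -4).
v_2 = A·v_1 = (-12, 0).

v_2 = (-12, 0)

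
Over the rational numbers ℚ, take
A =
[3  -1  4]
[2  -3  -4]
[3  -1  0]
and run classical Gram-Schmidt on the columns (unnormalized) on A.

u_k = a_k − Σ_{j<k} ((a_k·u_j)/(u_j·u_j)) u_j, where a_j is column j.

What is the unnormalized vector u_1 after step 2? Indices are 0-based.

Step 1: u_0 = a_0 = (3, 2, 3).
Step 2: u_1 = a_1 − (-6/11)·u_0 = (7/11, -21/11, 7/11).

u_1 = (7/11, -21/11, 7/11)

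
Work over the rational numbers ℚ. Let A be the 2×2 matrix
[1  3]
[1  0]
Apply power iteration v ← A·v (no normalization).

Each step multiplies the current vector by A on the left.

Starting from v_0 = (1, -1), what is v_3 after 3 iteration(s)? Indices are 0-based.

v_0 = (1, -1).
v_1 = A·v_0 = (-2, 1).
v_2 = A·v_1 = (1, -2).
v_3 = A·v_2 = (-5, 1).

v_3 = (-5, 1)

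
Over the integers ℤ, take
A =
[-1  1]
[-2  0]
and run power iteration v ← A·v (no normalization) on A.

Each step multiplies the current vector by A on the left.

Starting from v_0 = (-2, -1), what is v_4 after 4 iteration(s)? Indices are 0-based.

v_0 = (-2, -1).
v_1 = A·v_0 = (1, 4).
v_2 = A·v_1 = (3, -2).
v_3 = A·v_2 = (-5, -6).
v_4 = A·v_3 = (-1, 10).

v_4 = (-1, 10)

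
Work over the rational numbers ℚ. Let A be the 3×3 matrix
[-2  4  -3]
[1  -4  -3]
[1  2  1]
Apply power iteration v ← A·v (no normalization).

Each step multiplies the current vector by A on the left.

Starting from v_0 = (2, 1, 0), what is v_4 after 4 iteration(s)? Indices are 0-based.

v_4 = (20, 124, -12)

v_0 = (2, 1, 0).
v_1 = A·v_0 = (0, -2, 4).
v_2 = A·v_1 = (-20, -4, 0).
v_3 = A·v_2 = (24, -4, -28).
v_4 = A·v_3 = (20, 124, -12).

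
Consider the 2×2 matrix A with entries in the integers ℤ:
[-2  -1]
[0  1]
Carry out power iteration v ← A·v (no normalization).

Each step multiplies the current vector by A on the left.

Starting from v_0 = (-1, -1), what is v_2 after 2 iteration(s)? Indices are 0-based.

v_2 = (-5, -1)

v_0 = (-1, -1).
v_1 = A·v_0 = (3, -1).
v_2 = A·v_1 = (-5, -1).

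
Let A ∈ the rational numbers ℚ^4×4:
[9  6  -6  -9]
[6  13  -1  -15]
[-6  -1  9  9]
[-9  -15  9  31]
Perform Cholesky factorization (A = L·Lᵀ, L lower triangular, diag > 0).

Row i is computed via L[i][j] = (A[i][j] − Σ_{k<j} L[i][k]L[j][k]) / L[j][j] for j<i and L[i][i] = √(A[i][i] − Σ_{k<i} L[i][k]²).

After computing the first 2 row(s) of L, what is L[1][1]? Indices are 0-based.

Step 1: L[0][0] = √(9) = 3.
  L[1][0] = (6) / L[0][0] = 2.
Step 2: L[1][1] = √(9) = 3.

L[1][1] = 3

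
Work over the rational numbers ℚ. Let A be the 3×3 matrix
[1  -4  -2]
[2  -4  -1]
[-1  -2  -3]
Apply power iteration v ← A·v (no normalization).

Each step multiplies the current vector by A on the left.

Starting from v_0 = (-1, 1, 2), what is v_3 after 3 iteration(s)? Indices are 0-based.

v_0 = (-1, 1, 2).
v_1 = A·v_0 = (-9, -8, -7).
v_2 = A·v_1 = (37, 21, 46).
v_3 = A·v_2 = (-139, -56, -217).

v_3 = (-139, -56, -217)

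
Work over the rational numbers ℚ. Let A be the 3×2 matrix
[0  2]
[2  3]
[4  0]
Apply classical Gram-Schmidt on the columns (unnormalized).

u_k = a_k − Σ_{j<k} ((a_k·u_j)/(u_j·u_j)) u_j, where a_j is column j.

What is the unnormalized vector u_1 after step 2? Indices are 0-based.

u_1 = (2, 12/5, -6/5)

Step 1: u_0 = a_0 = (0, 2, 4).
Step 2: u_1 = a_1 − (3/10)·u_0 = (2, 12/5, -6/5).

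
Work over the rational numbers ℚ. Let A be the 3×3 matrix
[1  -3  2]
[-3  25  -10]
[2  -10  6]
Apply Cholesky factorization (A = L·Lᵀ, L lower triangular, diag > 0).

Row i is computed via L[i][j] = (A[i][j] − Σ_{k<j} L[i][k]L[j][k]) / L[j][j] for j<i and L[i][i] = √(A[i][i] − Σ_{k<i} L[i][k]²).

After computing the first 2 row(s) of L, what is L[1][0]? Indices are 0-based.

Step 1: L[0][0] = √(1) = 1.
  L[1][0] = (-3) / L[0][0] = -3.
Step 2: L[1][1] = √(16) = 4.

L[1][0] = -3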